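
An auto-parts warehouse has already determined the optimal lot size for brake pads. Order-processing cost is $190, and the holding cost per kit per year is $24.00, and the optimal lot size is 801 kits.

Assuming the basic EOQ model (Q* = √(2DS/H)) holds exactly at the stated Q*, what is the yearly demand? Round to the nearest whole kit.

40,522 kits per year

EOQ relation: Q² = 2DS/H, so rearrange for the unknown.
D = Q²H / (2S) = 801² × 24 / (2 × 190) = 40,522.17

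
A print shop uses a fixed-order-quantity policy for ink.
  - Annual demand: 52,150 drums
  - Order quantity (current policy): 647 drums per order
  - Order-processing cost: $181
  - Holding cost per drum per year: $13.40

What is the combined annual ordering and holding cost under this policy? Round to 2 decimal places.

$18,924.00

Annual ordering cost = (D/Q)·S = (52,150/647) × 181 = $14,589.10
Annual holding cost  = (Q/2)·H = (647/2) × 13.4 = $4,334.90
Total = $14,589.10 + $4,334.90 = $18,924.00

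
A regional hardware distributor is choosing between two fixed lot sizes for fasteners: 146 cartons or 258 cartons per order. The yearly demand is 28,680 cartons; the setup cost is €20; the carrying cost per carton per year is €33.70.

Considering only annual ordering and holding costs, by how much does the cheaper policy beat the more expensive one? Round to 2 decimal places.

€181.69

For each Q, cost = (D/Q)·S + (Q/2)·H.
TC(146) = (28,680/146)×20 + (146/2)×33.7 = €6,388.87
TC(258) = (28,680/258)×20 + (258/2)×33.7 = €6,570.56
|ΔTC| = |€6,388.87 − €6,570.56| = €181.69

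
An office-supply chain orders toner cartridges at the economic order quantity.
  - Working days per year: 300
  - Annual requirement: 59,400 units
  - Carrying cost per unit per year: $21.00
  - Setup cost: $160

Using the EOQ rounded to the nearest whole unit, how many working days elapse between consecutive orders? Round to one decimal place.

4.8 days

Q* = √(2·D·S / H) = √(2·59,400·160 / 21) = √905,142.9 ≈ 951.39 → Q = 951 units
T = Q/D × 300 days = 951/59,400 × 300 = 4.803 days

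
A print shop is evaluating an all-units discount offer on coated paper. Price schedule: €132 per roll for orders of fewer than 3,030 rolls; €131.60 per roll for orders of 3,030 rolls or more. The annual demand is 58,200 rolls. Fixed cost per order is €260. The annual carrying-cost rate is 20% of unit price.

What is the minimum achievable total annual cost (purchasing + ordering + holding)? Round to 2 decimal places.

€7,703,988.86

H₁ = 20%×€132 = €26.4000;  H₂ = 20%×€131.60 = €26.3200
EOQ₁ = √(2×58,200×260/26.4000) = 1,070.68  (< 3,030, feasible at tier 1)
EOQ₂ = √(2×58,200×260/26.3200) = 1,072.31  (< 3,030 → use Q = 3,030 at tier-2 price)
TC(tier 1 (EOQ₁), Q≈1,070.7) = €7,710,666.05
TC(tier 2, Q≈3,030.0) = €7,703,988.86
Minimum at tier 2: €7,703,988.86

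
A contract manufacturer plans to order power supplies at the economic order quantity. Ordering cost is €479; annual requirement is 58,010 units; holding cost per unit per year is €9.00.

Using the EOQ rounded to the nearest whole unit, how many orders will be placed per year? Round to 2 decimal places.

23.34 orders per year

EOQ = √(2DS/H) = √(2 × 58,010 × 479 / 9)
    = √(6,174,842.22) ≈ 2,484.92 → Q = 2,485
N = D/Q = 58,010/2,485 ≈ 23.344 orders/yr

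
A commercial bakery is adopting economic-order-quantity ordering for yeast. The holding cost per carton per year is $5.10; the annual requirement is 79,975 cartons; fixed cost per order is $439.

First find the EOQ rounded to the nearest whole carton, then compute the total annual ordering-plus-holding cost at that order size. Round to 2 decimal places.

$18,923.85

Q* = √(2·D·S / H) = √(2·79,975·439 / 5.1) = √13,768,245.1 ≈ 3,710.56 → Q = 3,711 cartons
Ordering: D/Q × S = 79,975/3,711 × $439 = $9,460.80
Holding:  Q/2 × H = 3,711/2 × $5.1 = $9,463.05
Total = $9,460.80 + $9,463.05 = $18,923.85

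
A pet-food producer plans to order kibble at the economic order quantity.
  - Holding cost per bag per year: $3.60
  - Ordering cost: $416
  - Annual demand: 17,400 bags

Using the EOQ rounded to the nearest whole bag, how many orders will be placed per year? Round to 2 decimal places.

8.68 orders per year

Q* = √(2·D·S / H) = √(2·17,400·416 / 3.6) = √4,021,333.3 ≈ 2,005.33 → Q = 2,005
Orders per year = D/Q = 17,400 / 2,005 = 8.678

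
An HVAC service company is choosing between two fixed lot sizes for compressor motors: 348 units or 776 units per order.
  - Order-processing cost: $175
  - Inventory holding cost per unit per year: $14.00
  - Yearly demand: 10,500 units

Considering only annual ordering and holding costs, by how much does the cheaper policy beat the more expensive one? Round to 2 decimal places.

$83.74

Annual cost at Q: ordering D·S/Q plus holding Q·H/2.
TC(348) = (10,500/348)×175 + (348/2)×14 = $7,716.17
TC(776) = (10,500/776)×175 + (776/2)×14 = $7,799.91
Lots of 348 are cheaper by $83.74.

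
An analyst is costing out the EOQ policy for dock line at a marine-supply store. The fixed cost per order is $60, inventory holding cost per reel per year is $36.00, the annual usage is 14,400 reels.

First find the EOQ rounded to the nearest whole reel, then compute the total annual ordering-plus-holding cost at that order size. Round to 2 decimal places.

2DS/H = 2·14,400·60/36 = 48,000.00
EOQ = √48,000.00 ≈ 219.09 → Q = 219 reels
Orders/yr = 14,400/219 = 65.753; ordering cost = 65.753 × $60 = $3,945.21
Average inventory = 219/2 = 109.5; holding cost = 109.5 × $36 = $3,942.00
Total = $3,945.21 + $3,942.00 = $7,887.21

$7,887.21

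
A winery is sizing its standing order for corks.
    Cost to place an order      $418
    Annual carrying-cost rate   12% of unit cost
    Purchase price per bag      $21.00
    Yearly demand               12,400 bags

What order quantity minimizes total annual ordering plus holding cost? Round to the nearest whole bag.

2,028 bags

Holding cost per bag per year: H = 12% × $21 = $2.5200
EOQ = √(2DS/H) = √(2 × 12,400 × 418 / 2.52)
    = √(4,113,650.79) ≈ 2,028.21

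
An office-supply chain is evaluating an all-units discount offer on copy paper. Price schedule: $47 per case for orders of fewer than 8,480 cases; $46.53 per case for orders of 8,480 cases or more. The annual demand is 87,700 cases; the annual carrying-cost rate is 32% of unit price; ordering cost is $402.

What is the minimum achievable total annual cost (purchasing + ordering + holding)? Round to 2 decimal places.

$4,147,970.38

H₁ = 32%×$47 = $15.0400;  H₂ = 32%×$46.53 = $14.8896
EOQ₁ = √(2×87,700×402/15.0400) = 2,165.23  (< 8,480, feasible at tier 1)
EOQ₂ = √(2×87,700×402/14.8896) = 2,176.14  (< 8,480 → use Q = 8,480 at tier-2 price)
TC(tier 1 (EOQ₁), Q≈2,165.2) = $4,154,465.05
TC(tier 2, Q≈8,480.0) = $4,147,970.38
Minimum at tier 2: $4,147,970.38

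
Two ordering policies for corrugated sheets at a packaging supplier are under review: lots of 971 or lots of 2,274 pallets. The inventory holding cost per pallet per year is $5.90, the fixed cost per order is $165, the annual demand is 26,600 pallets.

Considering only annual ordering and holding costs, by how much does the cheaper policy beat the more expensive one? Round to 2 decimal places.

TC(Q) = (D/Q)S + (Q/2)H
TC(971) = (26,600/971)×165 + (971/2)×5.9 = $7,384.53
TC(2,274) = (26,600/2,274)×165 + (2,274/2)×5.9 = $8,638.38
|ΔTC| = |$7,384.53 − $8,638.38| = $1,253.85

$1,253.85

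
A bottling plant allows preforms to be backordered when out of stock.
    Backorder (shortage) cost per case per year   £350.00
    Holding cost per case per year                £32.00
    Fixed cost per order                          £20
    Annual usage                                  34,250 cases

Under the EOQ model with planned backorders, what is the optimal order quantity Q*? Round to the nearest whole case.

216 cases

Basic EOQ = √(2·34,250·20/32) = 206.912
Backorder adjustment √((H+b)/b) = √((32+350)/350) = 1.0447
Q* = 206.912 × 1.0447 ≈ 216.16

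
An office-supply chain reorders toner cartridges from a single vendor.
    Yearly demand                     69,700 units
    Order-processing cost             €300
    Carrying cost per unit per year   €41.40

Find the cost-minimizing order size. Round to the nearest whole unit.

1,005 units

Optimal lot size Q* = (2 × 69,700 × €300 / €41.4)^½ ≈ 1,005.06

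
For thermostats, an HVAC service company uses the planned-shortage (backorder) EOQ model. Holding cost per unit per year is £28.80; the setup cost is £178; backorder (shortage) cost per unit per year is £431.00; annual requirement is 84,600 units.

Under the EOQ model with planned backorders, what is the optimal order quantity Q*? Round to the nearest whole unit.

Basic EOQ = √(2·84,600·178/28.8) = 1,022.619
Backorder adjustment √((H+b)/b) = √((28.8+431)/431) = 1.0329
Q* = 1,022.619 × 1.0329 ≈ 1,056.23

1,056 units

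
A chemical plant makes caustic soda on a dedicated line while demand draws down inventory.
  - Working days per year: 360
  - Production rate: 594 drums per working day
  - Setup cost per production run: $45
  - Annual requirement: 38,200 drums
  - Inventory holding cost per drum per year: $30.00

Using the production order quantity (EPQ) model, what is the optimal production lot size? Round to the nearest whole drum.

d = 38,200/360 = 106.1111 drums/day;  effective holding cost H(1 − d/p) = 30·(1 − 106.1111/594) = 24.64085
Q* = √(2DS / H_eff) = √(2·38,200·45 / 24.64085) ≈ 373.53

374 drums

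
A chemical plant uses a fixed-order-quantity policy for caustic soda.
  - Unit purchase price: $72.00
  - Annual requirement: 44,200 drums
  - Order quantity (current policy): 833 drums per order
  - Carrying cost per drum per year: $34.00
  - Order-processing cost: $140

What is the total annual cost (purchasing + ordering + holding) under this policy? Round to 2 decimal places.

Annual ordering cost = (D/Q)·S = (44,200/833) × 140 = $7,428.57
Annual holding cost  = (Q/2)·H = (833/2) × 34 = $14,161.00
Purchase cost = D·C = 44,200 × 72 = $3,182,400.00
Total = $7,428.57 + $14,161.00 + $3,182,400.00 = $3,203,989.57

$3,203,989.57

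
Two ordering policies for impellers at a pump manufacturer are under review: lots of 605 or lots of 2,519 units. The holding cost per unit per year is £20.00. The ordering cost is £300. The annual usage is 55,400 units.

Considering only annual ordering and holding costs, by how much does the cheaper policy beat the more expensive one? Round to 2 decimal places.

£1,733.22

TC(Q) = (D/Q)S + (Q/2)H
TC(605) = (55,400/605)×300 + (605/2)×20 = £33,521.07
TC(2,519) = (55,400/2,519)×300 + (2,519/2)×20 = £31,787.86
Lots of 2,519 are cheaper by £1,733.22.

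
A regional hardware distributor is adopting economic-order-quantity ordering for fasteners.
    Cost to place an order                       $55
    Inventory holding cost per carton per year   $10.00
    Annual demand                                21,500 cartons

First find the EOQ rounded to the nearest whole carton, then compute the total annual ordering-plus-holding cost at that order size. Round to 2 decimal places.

Q* = √(2·D·S / H) = √(2·21,500·55 / 10) = √236,500.0 ≈ 486.31 → Q = 486 cartons
Orders/yr = 21,500/486 = 44.239; ordering cost = 44.239 × $55 = $2,433.13
Average inventory = 486/2 = 243; holding cost = 243 × $10 = $2,430.00
Total = $2,433.13 + $2,430.00 = $4,863.13

$4,863.13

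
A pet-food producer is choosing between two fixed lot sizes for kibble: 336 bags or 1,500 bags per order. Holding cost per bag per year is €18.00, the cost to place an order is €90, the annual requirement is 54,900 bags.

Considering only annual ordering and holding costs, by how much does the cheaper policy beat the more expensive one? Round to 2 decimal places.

Annual cost at Q: ordering D·S/Q plus holding Q·H/2.
TC(336) = (54,900/336)×90 + (336/2)×18 = €17,729.36
TC(1,500) = (54,900/1,500)×90 + (1,500/2)×18 = €16,794.00
Lots of 1,500 are cheaper by €935.36.

€935.36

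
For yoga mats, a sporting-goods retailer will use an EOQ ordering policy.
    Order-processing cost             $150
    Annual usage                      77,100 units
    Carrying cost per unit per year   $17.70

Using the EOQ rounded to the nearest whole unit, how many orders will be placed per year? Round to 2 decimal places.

67.45 orders per year

EOQ = √(2DS/H) = √(2 × 77,100 × 150 / 17.7)
    = √(1,306,779.66) ≈ 1,143.14 → Q = 1,143
N = D/Q = 77,100/1,143 ≈ 67.454 orders/yr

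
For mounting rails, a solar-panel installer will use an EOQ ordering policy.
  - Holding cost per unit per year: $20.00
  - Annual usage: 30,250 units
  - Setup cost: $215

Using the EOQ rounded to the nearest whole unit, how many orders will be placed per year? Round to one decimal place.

Optimal lot size Q* = (2 × 30,250 × $215 / $20)^½ ≈ 806.46 → Q = 806
N = D/Q = 30,250/806 ≈ 37.531 orders/yr

37.5 orders per year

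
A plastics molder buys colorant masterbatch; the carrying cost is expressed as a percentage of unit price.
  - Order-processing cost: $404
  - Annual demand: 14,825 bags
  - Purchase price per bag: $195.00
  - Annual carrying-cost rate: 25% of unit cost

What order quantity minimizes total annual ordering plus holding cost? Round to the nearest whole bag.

496 bags

Holding cost per bag per year: H = 25% × $195 = $48.7500
2DS/H = 2·14,825·404/48.75 = 245,714.87
EOQ = √245,714.87 ≈ 495.70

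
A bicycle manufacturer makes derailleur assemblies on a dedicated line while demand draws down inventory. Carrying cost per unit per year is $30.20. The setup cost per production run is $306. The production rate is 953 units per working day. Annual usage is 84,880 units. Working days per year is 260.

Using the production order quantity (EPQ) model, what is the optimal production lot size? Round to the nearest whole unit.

d = 84,880/260 = 326.4615 units/day;  effective holding cost H(1 − d/p) = 30.2·(1 − 326.4615/953) = 19.85463
Q* = √(2DS / H_eff) = √(2·84,880·306 / 19.85463) ≈ 1,617.51

1,618 units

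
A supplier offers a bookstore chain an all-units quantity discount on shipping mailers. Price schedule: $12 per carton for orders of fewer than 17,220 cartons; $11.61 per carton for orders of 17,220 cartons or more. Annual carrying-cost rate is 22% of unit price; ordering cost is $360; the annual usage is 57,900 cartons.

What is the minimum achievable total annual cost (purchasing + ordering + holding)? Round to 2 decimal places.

$695,421.11

H₁ = 22%×$12 = $2.6400;  H₂ = 22%×$11.61 = $2.5542
EOQ₁ = √(2×57,900×360/2.6400) = 3,973.78  (< 17,220, feasible at tier 1)
EOQ₂ = √(2×57,900×360/2.5542) = 4,039.97  (< 17,220 → use Q = 17,220 at tier-2 price)
TC(tier 1 (EOQ₁), Q≈3,973.8) = $705,290.77
TC(tier 2, Q≈17,220.0) = $695,421.11
Minimum at tier 2: $695,421.11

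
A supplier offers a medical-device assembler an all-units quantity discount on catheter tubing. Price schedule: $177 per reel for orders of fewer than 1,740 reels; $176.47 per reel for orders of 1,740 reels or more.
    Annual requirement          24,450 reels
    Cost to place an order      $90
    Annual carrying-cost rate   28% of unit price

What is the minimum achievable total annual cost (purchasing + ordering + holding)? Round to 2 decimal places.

$4,342,418.67

H₁ = 28%×$177 = $49.5600;  H₂ = 28%×$176.47 = $49.4116
EOQ₁ = √(2×24,450×90/49.5600) = 298.00  (< 1,740, feasible at tier 1)
EOQ₂ = √(2×24,450×90/49.4116) = 298.44  (< 1,740 → use Q = 1,740 at tier-2 price)
TC(tier 1 (EOQ₁), Q≈298.0) = $4,342,418.67
TC(tier 2, Q≈1,740.0) = $4,358,944.25
Minimum at tier 1 (EOQ₁): $4,342,418.67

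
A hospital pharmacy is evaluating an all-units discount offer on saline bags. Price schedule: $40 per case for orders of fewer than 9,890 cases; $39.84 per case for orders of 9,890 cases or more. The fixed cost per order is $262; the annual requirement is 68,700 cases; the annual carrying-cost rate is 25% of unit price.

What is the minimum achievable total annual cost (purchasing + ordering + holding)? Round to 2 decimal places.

H₁ = 25%×$40 = $10.0000;  H₂ = 25%×$39.84 = $9.9600
EOQ₁ = √(2×68,700×262/10.0000) = 1,897.33  (< 9,890, feasible at tier 1)
EOQ₂ = √(2×68,700×262/9.9600) = 1,901.14  (< 9,890 → use Q = 9,890 at tier-2 price)
TC(tier 1 (EOQ₁), Q≈1,897.3) = $2,766,973.35
TC(tier 2, Q≈9,890.0) = $2,788,080.16
Minimum at tier 1 (EOQ₁): $2,766,973.35

$2,766,973.35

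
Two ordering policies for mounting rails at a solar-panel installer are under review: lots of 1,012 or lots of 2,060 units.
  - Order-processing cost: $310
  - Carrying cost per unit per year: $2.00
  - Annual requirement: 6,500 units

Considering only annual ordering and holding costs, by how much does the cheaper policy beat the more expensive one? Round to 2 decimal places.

$35.05

Annual cost at Q: ordering D·S/Q plus holding Q·H/2.
TC(1,012) = (6,500/1,012)×310 + (1,012/2)×2 = $3,003.11
TC(2,060) = (6,500/2,060)×310 + (2,060/2)×2 = $3,038.16
Lots of 1,012 are cheaper by $35.05.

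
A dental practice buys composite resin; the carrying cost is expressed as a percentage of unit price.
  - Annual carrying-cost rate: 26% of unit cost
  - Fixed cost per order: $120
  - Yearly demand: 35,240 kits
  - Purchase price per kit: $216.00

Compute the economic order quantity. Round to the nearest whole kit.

388 kits

H = i·C = 0.26 × $216 = $56.1600 per kit-year
2DS/H = 2·35,240·120/56.16 = 150,598.29
EOQ = √150,598.29 ≈ 388.07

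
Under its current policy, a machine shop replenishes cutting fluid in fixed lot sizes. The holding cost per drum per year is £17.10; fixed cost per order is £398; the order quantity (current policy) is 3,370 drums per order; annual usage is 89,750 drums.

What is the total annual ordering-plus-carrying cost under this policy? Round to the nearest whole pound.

Ordering: D/Q × S = 89,750/3,370 × £398 = £10,599.55
Holding:  Q/2 × H = 3,370/2 × £17.1 = £28,813.50
Total = £10,599.55 + £28,813.50 = £39,413.05

£39,413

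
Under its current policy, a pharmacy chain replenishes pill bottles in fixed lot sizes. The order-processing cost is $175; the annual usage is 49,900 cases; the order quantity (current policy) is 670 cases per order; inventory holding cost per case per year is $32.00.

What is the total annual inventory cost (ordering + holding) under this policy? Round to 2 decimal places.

$23,753.58

Ordering: D/Q × S = 49,900/670 × $175 = $13,033.58
Holding:  Q/2 × H = 670/2 × $32 = $10,720.00
Total = $13,033.58 + $10,720.00 = $23,753.58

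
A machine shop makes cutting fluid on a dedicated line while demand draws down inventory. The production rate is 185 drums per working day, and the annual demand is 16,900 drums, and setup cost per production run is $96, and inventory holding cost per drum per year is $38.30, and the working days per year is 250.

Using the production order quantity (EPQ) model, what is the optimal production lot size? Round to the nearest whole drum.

365 drums

d = 16,900/250 = 67.6000 drums/day;  effective holding cost H(1 − d/p) = 38.3·(1 − 67.6000/185) = 24.30497
Q* = √(2DS / H_eff) = √(2·16,900·96 / 24.30497) ≈ 365.38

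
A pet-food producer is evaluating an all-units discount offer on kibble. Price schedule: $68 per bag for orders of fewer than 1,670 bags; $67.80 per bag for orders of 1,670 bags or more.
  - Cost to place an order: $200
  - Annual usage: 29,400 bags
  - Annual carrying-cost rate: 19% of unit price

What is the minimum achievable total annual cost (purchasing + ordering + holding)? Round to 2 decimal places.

$2,007,597.43

H₁ = 19%×$68 = $12.9200;  H₂ = 19%×$67.80 = $12.8820
EOQ₁ = √(2×29,400×200/12.9200) = 954.05  (< 1,670, feasible at tier 1)
EOQ₂ = √(2×29,400×200/12.8820) = 955.46  (< 1,670 → use Q = 1,670 at tier-2 price)
TC(tier 1 (EOQ₁), Q≈954.1) = $2,011,526.36
TC(tier 2, Q≈1,670.0) = $2,007,597.43
Minimum at tier 2: $2,007,597.43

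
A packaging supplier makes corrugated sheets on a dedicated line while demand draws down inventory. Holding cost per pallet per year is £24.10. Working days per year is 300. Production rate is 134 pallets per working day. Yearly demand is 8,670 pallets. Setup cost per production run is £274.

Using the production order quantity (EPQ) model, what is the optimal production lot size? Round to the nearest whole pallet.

d = 8,670/300 = 28.9000 pallets/day;  effective holding cost H(1 − d/p) = 24.1·(1 − 28.9000/134) = 18.90231
Q* = √(2DS / H_eff) = √(2·8,670·274 / 18.90231) ≈ 501.35

501 pallets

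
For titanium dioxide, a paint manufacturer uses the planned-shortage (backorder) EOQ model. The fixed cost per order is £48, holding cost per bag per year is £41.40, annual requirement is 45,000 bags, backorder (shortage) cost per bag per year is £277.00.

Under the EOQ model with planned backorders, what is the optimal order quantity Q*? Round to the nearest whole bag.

346 bags

Q* = √(2DS/H) · √((H + b)/b)
   = √(2 × 45,000 × 48 / 41.4) · √((41.4 + 277) / 277)
   = 323.029 × 1.0721 ≈ 346.33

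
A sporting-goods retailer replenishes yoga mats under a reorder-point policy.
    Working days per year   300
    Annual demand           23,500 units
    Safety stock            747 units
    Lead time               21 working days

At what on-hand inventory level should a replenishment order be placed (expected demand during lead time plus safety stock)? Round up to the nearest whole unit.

Daily demand d = 23,500 / 300 = 78.333 units/day
Demand during lead time = 78.333 × 21 = 1,645.00
Reorder point = 1,645.00 + 747 = 2,392.00 → round up

2,392 units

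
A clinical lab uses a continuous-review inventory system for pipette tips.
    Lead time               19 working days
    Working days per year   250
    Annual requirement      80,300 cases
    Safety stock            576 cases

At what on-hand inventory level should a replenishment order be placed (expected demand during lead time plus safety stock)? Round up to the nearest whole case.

6,679 cases

Daily demand d = 80,300 / 250 = 321.200 cases/day
Demand during lead time = 321.200 × 19 = 6,102.80
Reorder point = 6,102.80 + 576 = 6,678.80 → round up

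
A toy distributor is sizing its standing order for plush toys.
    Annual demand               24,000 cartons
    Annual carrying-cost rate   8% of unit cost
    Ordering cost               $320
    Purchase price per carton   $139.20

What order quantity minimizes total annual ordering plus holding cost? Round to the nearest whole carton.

H = i·C = 0.08 × $139.2 = $11.1360 per carton-year
EOQ = √(2DS/H) = √(2 × 24,000 × 320 / 11.136)
    = √(1,379,310.34) ≈ 1,174.44

1,174 cartons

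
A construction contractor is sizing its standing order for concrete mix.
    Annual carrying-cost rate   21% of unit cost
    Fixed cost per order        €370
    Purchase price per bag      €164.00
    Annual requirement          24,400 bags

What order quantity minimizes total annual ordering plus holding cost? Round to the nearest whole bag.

724 bags

Carrying cost H = €164 × 21% = €34.4400/bag/yr
Q* = √(2·D·S / H) = √(2·24,400·370 / 34.44) = √524,274.1 ≈ 724.07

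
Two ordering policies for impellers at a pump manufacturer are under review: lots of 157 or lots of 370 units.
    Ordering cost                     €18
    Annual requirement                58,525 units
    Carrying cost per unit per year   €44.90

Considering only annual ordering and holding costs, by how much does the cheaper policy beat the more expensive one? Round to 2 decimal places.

€919.14

TC(Q) = (D/Q)S + (Q/2)H
TC(157) = (58,525/157)×18 + (157/2)×44.9 = €10,234.52
TC(370) = (58,525/370)×18 + (370/2)×44.9 = €11,153.66
Lots of 157 are cheaper by €919.14.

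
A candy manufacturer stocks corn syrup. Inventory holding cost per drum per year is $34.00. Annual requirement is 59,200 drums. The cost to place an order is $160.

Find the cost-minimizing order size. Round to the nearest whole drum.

EOQ = √(2DS/H) = √(2 × 59,200 × 160 / 34)
    = √(557,176.47) ≈ 746.44

746 drums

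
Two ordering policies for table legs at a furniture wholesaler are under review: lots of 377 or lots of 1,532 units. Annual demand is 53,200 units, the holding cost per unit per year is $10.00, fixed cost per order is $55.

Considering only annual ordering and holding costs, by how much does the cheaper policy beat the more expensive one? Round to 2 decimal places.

$76.35

For each Q, cost = (D/Q)·S + (Q/2)·H.
TC(377) = (53,200/377)×55 + (377/2)×10 = $9,646.27
TC(1,532) = (53,200/1,532)×55 + (1,532/2)×10 = $9,569.92
Lots of 1,532 are cheaper by $76.35.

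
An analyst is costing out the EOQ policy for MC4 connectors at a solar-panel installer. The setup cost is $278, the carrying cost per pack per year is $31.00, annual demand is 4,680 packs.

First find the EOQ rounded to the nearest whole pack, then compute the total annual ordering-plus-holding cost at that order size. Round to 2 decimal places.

EOQ = √(2DS/H) = √(2 × 4,680 × 278 / 31)
    = √(83,938.06) ≈ 289.72 → Q = 290 packs
Annual ordering cost = (D/Q)·S = (4,680/290) × 278 = $4,486.34
Annual holding cost  = (Q/2)·H = (290/2) × 31 = $4,495.00
Total = $4,486.34 + $4,495.00 = $8,981.34

$8,981.34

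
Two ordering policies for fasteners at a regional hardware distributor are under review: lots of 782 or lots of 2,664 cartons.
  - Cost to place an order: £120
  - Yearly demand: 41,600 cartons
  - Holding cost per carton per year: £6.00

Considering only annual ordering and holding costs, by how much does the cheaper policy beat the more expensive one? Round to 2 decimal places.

£1,136.24

TC(Q) = (D/Q)S + (Q/2)H
TC(782) = (41,600/782)×120 + (782/2)×6 = £8,729.63
TC(2,664) = (41,600/2,664)×120 + (2,664/2)×6 = £9,865.87
Lots of 782 are cheaper by £1,136.24.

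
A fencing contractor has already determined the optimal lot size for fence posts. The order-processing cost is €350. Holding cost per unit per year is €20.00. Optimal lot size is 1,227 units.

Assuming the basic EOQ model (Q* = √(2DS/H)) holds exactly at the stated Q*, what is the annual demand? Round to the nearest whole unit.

Since Q* = (2DS/H)^½, squaring gives Q*²·H = 2DS.
D = Q²H / (2S) = 1,227² × 20 / (2 × 350) = 43,015.11

43,015 units per year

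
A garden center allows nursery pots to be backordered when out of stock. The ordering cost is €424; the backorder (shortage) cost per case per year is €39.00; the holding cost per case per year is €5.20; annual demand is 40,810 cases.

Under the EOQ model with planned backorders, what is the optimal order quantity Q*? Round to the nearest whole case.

Basic EOQ = √(2·40,810·424/5.2) = 2,579.761
Backorder adjustment √((H+b)/b) = √((5.2+39)/39) = 1.0646
Q* = 2,579.761 × 1.0646 ≈ 2,746.37

2,746 cases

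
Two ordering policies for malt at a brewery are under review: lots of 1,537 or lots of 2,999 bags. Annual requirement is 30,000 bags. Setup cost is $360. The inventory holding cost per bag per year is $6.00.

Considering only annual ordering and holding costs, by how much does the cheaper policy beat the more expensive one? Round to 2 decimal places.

$960.53

For each Q, cost = (D/Q)·S + (Q/2)·H.
TC(1,537) = (30,000/1,537)×360 + (1,537/2)×6 = $11,637.68
TC(2,999) = (30,000/2,999)×360 + (2,999/2)×6 = $12,598.20
Lots of 1,537 are cheaper by $960.53.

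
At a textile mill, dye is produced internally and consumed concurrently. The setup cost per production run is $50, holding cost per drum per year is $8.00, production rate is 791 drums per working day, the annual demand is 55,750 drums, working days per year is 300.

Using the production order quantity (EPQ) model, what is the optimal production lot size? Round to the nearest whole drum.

954 drums

Daily demand d = 55,750/300 = 185.833; p = 791; 1 − d/p = 0.76507
EPQ = √(2DS / (H(1 − d/p)))
    = √(2 × 55,750 × 50 / (8 × 0.76507)) ≈ 954.40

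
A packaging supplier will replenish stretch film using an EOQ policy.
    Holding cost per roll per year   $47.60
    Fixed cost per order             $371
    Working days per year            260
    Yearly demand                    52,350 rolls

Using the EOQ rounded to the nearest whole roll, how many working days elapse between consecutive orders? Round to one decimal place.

4.5 days

EOQ = √(2DS/H) = √(2 × 52,350 × 371 / 47.6)
    = √(816,044.12) ≈ 903.35 → Q = 903 rolls
T = Q/D × 260 days = 903/52,350 × 260 = 4.485 days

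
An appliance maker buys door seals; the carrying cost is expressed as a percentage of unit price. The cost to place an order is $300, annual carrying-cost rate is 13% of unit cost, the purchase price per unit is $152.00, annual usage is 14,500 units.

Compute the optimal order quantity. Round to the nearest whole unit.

664 units

Holding cost per unit per year: H = 13% × $152 = $19.7600
Q* = √(2·D·S / H) = √(2·14,500·300 / 19.76) = √440,283.4 ≈ 663.54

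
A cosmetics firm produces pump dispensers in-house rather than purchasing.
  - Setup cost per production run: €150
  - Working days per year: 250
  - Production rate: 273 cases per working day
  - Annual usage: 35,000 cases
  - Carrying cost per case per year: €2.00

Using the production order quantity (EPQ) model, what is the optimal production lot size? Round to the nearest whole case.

d = 35,000/250 = 140.0000 cases/day;  effective holding cost H(1 − d/p) = 2·(1 − 140.0000/273) = 0.97436
Q* = √(2DS / H_eff) = √(2·35,000·150 / 0.97436) ≈ 3,282.73

3,283 cases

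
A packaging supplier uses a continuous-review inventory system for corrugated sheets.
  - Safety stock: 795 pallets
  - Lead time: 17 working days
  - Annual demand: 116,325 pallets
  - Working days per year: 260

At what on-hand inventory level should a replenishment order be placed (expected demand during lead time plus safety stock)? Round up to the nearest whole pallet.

Daily demand d = 116,325 / 260 = 447.404 pallets/day
Demand during lead time = 447.404 × 17 = 7,605.87
Reorder point = 7,605.87 + 795 = 8,400.87 → round up

8,401 pallets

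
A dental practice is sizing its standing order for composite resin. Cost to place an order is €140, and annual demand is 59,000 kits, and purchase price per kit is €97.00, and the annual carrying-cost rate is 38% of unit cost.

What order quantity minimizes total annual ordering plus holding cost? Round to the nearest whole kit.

669 kits

H = i·C = 0.38 × €97 = €36.8600 per kit-year
Q* = √(2·D·S / H) = √(2·59,000·140 / 36.86) = √448,182.3 ≈ 669.46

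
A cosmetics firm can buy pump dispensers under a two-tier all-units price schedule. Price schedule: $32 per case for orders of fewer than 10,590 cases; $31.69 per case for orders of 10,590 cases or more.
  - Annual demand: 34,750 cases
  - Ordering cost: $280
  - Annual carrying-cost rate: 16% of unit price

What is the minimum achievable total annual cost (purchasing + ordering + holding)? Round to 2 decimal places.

$1,121,981.74

H₁ = 16%×$32 = $5.1200;  H₂ = 16%×$31.69 = $5.0704
EOQ₁ = √(2×34,750×280/5.1200) = 1,949.56  (< 10,590, feasible at tier 1)
EOQ₂ = √(2×34,750×280/5.0704) = 1,959.07  (< 10,590 → use Q = 10,590 at tier-2 price)
TC(tier 1 (EOQ₁), Q≈1,949.6) = $1,121,981.74
TC(tier 2, Q≈10,590.0) = $1,128,994.06
Minimum at tier 1 (EOQ₁): $1,121,981.74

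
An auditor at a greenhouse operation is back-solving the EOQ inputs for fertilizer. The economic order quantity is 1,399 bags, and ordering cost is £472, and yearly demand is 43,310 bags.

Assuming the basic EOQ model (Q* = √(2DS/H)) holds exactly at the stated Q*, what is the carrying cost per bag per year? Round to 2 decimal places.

Since Q* = (2DS/H)^½, squaring gives Q*²·H = 2DS.
H = 2DS / Q² = 2 × 43,310 × 472 / 1,399² = 20.8893

£20.89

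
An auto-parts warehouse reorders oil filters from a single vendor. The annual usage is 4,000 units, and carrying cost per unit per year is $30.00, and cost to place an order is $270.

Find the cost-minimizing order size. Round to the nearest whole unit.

268 units

Optimal lot size Q* = (2 × 4,000 × $270 / $30)^½ ≈ 268.33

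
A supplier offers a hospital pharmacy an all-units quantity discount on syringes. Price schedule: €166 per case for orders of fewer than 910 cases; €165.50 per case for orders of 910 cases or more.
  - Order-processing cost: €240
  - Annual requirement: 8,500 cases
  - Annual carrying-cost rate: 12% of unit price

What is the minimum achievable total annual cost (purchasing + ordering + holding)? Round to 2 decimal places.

H₁ = 12%×€166 = €19.9200;  H₂ = 12%×€165.50 = €19.8600
EOQ₁ = √(2×8,500×240/19.9200) = 452.57  (< 910, feasible at tier 1)
EOQ₂ = √(2×8,500×240/19.8600) = 453.25  (< 910 → use Q = 910 at tier-2 price)
TC(tier 1 (EOQ₁), Q≈452.6) = €1,420,015.19
TC(tier 2, Q≈910.0) = €1,418,028.06
Minimum at tier 2: €1,418,028.06

€1,418,028.06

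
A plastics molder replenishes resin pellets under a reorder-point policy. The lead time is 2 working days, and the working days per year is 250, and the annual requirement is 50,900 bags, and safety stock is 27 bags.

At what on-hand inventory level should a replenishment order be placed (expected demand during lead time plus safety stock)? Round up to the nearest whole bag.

435 bags

Daily demand d = 50,900 / 250 = 203.600 bags/day
Demand during lead time = 203.600 × 2 = 407.20
Reorder point = 407.20 + 27 = 434.20 → round up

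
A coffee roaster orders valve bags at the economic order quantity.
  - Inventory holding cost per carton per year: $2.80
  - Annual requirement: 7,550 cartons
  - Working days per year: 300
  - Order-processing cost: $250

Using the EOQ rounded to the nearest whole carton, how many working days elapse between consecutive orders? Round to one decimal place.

46.1 days

2DS/H = 2·7,550·250/2.8 = 1,348,214.29
EOQ = √1,348,214.29 ≈ 1,161.13 → Q = 1,161 cartons
Days between orders = 300 / (D/Q) = 300 / 6.503 ≈ 46.132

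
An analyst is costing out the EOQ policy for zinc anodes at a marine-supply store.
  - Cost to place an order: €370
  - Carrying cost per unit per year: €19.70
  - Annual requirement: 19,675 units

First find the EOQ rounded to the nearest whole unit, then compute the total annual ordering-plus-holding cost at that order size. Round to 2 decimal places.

€16,935.83

Q* = √(2·D·S / H) = √(2·19,675·370 / 19.7) = √739,060.9 ≈ 859.69 → Q = 860 units
Orders/yr = 19,675/860 = 22.878; ordering cost = 22.878 × €370 = €8,464.83
Average inventory = 860/2 = 430; holding cost = 430 × €19.7 = €8,471.00
Total = €8,464.83 + €8,471.00 = €16,935.83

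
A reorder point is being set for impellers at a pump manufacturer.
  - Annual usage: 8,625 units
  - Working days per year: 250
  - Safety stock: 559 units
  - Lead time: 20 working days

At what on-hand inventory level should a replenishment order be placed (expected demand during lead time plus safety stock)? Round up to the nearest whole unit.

1,249 units

Daily demand d = 8,625 / 250 = 34.500 units/day
Demand during lead time = 34.500 × 20 = 690.00
Reorder point = 690.00 + 559 = 1,249.00 → round up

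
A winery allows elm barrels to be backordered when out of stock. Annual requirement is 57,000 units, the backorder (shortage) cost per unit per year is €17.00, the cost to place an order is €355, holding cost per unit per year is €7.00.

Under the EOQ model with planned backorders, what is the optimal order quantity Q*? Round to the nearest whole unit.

2,857 units

Basic EOQ = √(2·57,000·355/7) = 2,404.460
Backorder adjustment √((H+b)/b) = √((7+17)/17) = 1.1882
Q* = 2,404.460 × 1.1882 ≈ 2,856.92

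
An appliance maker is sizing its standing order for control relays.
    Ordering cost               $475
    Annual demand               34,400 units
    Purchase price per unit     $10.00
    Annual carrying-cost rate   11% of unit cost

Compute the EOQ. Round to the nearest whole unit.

Holding cost per unit per year: H = 11% × $10 = $1.1000
2DS/H = 2·34,400·475/1.1 = 29,709,090.91
EOQ = √29,709,090.91 ≈ 5,450.60

5,451 units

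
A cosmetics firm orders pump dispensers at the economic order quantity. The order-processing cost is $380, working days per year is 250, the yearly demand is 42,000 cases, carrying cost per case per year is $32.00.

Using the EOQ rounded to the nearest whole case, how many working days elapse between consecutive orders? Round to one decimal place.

Optimal lot size Q* = (2 × 42,000 × $380 / $32)^½ ≈ 998.75 → Q = 999 cases
Cycle time = (working days × Q)/D = (250 × 999) / 42,000 = 5.946 days

5.9 days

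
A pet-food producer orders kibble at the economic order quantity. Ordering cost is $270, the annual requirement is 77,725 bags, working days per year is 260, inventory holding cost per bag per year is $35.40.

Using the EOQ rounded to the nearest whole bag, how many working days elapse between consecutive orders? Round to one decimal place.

3.6 days

EOQ = √(2DS/H) = √(2 × 77,725 × 270 / 35.4)
    = √(1,185,635.59) ≈ 1,088.87 → Q = 1,089 bags
T = Q/D × 260 days = 1,089/77,725 × 260 = 3.643 days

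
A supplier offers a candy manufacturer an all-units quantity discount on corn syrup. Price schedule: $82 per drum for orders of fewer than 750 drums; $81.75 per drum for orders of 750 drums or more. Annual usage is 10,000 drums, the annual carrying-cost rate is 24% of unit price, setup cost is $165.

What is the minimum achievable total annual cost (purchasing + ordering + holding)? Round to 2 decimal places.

$827,057.50

H₁ = 24%×$82 = $19.6800;  H₂ = 24%×$81.75 = $19.6200
EOQ₁ = √(2×10,000×165/19.6800) = 409.49  (< 750, feasible at tier 1)
EOQ₂ = √(2×10,000×165/19.6200) = 410.12  (< 750 → use Q = 750 at tier-2 price)
TC(tier 1 (EOQ₁), Q≈409.5) = $828,058.78
TC(tier 2, Q≈750.0) = $827,057.50
Minimum at tier 2: $827,057.50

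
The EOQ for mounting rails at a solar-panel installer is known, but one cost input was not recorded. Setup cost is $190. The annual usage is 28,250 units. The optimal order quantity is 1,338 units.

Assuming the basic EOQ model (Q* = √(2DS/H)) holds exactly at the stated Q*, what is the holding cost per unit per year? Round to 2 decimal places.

$6.00

From Q* = √(2DS/H) ⇒ Q*² = 2DS/H.
H = 2DS / Q² = 2 × 28,250 × 190 / 1,338² = 5.9964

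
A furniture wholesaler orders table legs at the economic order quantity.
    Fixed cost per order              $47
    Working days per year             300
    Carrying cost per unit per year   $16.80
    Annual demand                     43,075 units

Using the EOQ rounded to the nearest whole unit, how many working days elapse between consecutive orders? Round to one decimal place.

EOQ = √(2DS/H) = √(2 × 43,075 × 47 / 16.8)
    = √(241,014.88) ≈ 490.93 → Q = 491 units
Cycle time = (working days × Q)/D = (300 × 491) / 43,075 = 3.420 days

3.4 days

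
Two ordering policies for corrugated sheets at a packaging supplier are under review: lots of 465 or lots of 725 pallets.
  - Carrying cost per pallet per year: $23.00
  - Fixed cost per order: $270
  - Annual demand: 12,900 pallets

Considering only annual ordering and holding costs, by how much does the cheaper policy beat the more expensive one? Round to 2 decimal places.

Annual cost at Q: ordering D·S/Q plus holding Q·H/2.
TC(465) = (12,900/465)×270 + (465/2)×23 = $12,837.82
TC(725) = (12,900/725)×270 + (725/2)×23 = $13,141.64
Lots of 465 are cheaper by $303.82.

$303.82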